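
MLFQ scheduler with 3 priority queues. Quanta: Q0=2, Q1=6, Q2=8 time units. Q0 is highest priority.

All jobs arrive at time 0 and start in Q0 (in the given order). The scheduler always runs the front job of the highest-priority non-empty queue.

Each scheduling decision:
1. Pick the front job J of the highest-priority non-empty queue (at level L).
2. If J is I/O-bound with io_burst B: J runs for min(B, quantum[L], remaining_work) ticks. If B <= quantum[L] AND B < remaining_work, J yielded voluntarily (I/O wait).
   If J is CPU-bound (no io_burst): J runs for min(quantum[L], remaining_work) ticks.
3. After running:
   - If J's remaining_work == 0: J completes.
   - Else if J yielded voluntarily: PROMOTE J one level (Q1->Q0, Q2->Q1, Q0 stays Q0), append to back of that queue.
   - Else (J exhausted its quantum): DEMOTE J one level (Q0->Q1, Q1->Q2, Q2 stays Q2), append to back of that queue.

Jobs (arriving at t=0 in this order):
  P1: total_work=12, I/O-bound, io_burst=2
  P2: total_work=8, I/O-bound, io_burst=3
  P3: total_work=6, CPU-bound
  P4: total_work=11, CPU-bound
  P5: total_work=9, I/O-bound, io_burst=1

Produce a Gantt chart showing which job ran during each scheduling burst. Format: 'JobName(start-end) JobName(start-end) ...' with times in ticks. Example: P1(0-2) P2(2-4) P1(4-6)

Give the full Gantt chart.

Answer: P1(0-2) P2(2-4) P3(4-6) P4(6-8) P5(8-9) P1(9-11) P5(11-12) P1(12-14) P5(14-15) P1(15-17) P5(17-18) P1(18-20) P5(20-21) P1(21-23) P5(23-24) P5(24-25) P5(25-26) P5(26-27) P2(27-30) P2(30-32) P3(32-36) P4(36-42) P2(42-43) P4(43-46)

Derivation:
t=0-2: P1@Q0 runs 2, rem=10, I/O yield, promote→Q0. Q0=[P2,P3,P4,P5,P1] Q1=[] Q2=[]
t=2-4: P2@Q0 runs 2, rem=6, quantum used, demote→Q1. Q0=[P3,P4,P5,P1] Q1=[P2] Q2=[]
t=4-6: P3@Q0 runs 2, rem=4, quantum used, demote→Q1. Q0=[P4,P5,P1] Q1=[P2,P3] Q2=[]
t=6-8: P4@Q0 runs 2, rem=9, quantum used, demote→Q1. Q0=[P5,P1] Q1=[P2,P3,P4] Q2=[]
t=8-9: P5@Q0 runs 1, rem=8, I/O yield, promote→Q0. Q0=[P1,P5] Q1=[P2,P3,P4] Q2=[]
t=9-11: P1@Q0 runs 2, rem=8, I/O yield, promote→Q0. Q0=[P5,P1] Q1=[P2,P3,P4] Q2=[]
t=11-12: P5@Q0 runs 1, rem=7, I/O yield, promote→Q0. Q0=[P1,P5] Q1=[P2,P3,P4] Q2=[]
t=12-14: P1@Q0 runs 2, rem=6, I/O yield, promote→Q0. Q0=[P5,P1] Q1=[P2,P3,P4] Q2=[]
t=14-15: P5@Q0 runs 1, rem=6, I/O yield, promote→Q0. Q0=[P1,P5] Q1=[P2,P3,P4] Q2=[]
t=15-17: P1@Q0 runs 2, rem=4, I/O yield, promote→Q0. Q0=[P5,P1] Q1=[P2,P3,P4] Q2=[]
t=17-18: P5@Q0 runs 1, rem=5, I/O yield, promote→Q0. Q0=[P1,P5] Q1=[P2,P3,P4] Q2=[]
t=18-20: P1@Q0 runs 2, rem=2, I/O yield, promote→Q0. Q0=[P5,P1] Q1=[P2,P3,P4] Q2=[]
t=20-21: P5@Q0 runs 1, rem=4, I/O yield, promote→Q0. Q0=[P1,P5] Q1=[P2,P3,P4] Q2=[]
t=21-23: P1@Q0 runs 2, rem=0, completes. Q0=[P5] Q1=[P2,P3,P4] Q2=[]
t=23-24: P5@Q0 runs 1, rem=3, I/O yield, promote→Q0. Q0=[P5] Q1=[P2,P3,P4] Q2=[]
t=24-25: P5@Q0 runs 1, rem=2, I/O yield, promote→Q0. Q0=[P5] Q1=[P2,P3,P4] Q2=[]
t=25-26: P5@Q0 runs 1, rem=1, I/O yield, promote→Q0. Q0=[P5] Q1=[P2,P3,P4] Q2=[]
t=26-27: P5@Q0 runs 1, rem=0, completes. Q0=[] Q1=[P2,P3,P4] Q2=[]
t=27-30: P2@Q1 runs 3, rem=3, I/O yield, promote→Q0. Q0=[P2] Q1=[P3,P4] Q2=[]
t=30-32: P2@Q0 runs 2, rem=1, quantum used, demote→Q1. Q0=[] Q1=[P3,P4,P2] Q2=[]
t=32-36: P3@Q1 runs 4, rem=0, completes. Q0=[] Q1=[P4,P2] Q2=[]
t=36-42: P4@Q1 runs 6, rem=3, quantum used, demote→Q2. Q0=[] Q1=[P2] Q2=[P4]
t=42-43: P2@Q1 runs 1, rem=0, completes. Q0=[] Q1=[] Q2=[P4]
t=43-46: P4@Q2 runs 3, rem=0, completes. Q0=[] Q1=[] Q2=[]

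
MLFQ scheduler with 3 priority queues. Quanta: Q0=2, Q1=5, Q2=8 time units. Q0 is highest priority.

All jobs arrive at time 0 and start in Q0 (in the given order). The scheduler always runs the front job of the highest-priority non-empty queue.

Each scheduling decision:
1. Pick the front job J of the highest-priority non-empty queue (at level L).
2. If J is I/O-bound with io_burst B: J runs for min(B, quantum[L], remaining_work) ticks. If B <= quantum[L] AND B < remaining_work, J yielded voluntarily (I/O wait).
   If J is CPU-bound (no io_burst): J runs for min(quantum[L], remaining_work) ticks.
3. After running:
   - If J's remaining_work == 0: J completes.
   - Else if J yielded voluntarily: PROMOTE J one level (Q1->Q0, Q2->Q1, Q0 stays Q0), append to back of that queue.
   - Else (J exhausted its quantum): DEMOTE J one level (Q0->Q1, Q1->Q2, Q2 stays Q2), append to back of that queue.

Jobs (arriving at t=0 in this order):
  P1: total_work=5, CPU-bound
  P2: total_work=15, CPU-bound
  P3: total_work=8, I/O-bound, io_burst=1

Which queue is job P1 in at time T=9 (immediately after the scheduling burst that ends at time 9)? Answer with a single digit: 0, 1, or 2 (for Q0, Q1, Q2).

t=0-2: P1@Q0 runs 2, rem=3, quantum used, demote→Q1. Q0=[P2,P3] Q1=[P1] Q2=[]
t=2-4: P2@Q0 runs 2, rem=13, quantum used, demote→Q1. Q0=[P3] Q1=[P1,P2] Q2=[]
t=4-5: P3@Q0 runs 1, rem=7, I/O yield, promote→Q0. Q0=[P3] Q1=[P1,P2] Q2=[]
t=5-6: P3@Q0 runs 1, rem=6, I/O yield, promote→Q0. Q0=[P3] Q1=[P1,P2] Q2=[]
t=6-7: P3@Q0 runs 1, rem=5, I/O yield, promote→Q0. Q0=[P3] Q1=[P1,P2] Q2=[]
t=7-8: P3@Q0 runs 1, rem=4, I/O yield, promote→Q0. Q0=[P3] Q1=[P1,P2] Q2=[]
t=8-9: P3@Q0 runs 1, rem=3, I/O yield, promote→Q0. Q0=[P3] Q1=[P1,P2] Q2=[]
t=9-10: P3@Q0 runs 1, rem=2, I/O yield, promote→Q0. Q0=[P3] Q1=[P1,P2] Q2=[]
t=10-11: P3@Q0 runs 1, rem=1, I/O yield, promote→Q0. Q0=[P3] Q1=[P1,P2] Q2=[]
t=11-12: P3@Q0 runs 1, rem=0, completes. Q0=[] Q1=[P1,P2] Q2=[]
t=12-15: P1@Q1 runs 3, rem=0, completes. Q0=[] Q1=[P2] Q2=[]
t=15-20: P2@Q1 runs 5, rem=8, quantum used, demote→Q2. Q0=[] Q1=[] Q2=[P2]
t=20-28: P2@Q2 runs 8, rem=0, completes. Q0=[] Q1=[] Q2=[]

Answer: 1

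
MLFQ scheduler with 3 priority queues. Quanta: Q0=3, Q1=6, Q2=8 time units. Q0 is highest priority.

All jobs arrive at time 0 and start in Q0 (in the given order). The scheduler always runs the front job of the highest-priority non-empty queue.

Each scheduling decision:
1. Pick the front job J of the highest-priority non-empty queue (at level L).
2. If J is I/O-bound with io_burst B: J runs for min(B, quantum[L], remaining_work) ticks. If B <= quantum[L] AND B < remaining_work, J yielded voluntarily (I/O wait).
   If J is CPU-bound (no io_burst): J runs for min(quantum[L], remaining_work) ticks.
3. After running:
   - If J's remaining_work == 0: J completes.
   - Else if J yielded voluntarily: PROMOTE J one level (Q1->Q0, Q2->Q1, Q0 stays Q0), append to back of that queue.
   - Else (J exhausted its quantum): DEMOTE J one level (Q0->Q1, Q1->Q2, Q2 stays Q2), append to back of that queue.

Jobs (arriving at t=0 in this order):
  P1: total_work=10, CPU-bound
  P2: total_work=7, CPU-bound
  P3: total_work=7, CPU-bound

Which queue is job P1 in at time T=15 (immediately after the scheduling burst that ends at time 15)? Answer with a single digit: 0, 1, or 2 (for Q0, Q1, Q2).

Answer: 2

Derivation:
t=0-3: P1@Q0 runs 3, rem=7, quantum used, demote→Q1. Q0=[P2,P3] Q1=[P1] Q2=[]
t=3-6: P2@Q0 runs 3, rem=4, quantum used, demote→Q1. Q0=[P3] Q1=[P1,P2] Q2=[]
t=6-9: P3@Q0 runs 3, rem=4, quantum used, demote→Q1. Q0=[] Q1=[P1,P2,P3] Q2=[]
t=9-15: P1@Q1 runs 6, rem=1, quantum used, demote→Q2. Q0=[] Q1=[P2,P3] Q2=[P1]
t=15-19: P2@Q1 runs 4, rem=0, completes. Q0=[] Q1=[P3] Q2=[P1]
t=19-23: P3@Q1 runs 4, rem=0, completes. Q0=[] Q1=[] Q2=[P1]
t=23-24: P1@Q2 runs 1, rem=0, completes. Q0=[] Q1=[] Q2=[]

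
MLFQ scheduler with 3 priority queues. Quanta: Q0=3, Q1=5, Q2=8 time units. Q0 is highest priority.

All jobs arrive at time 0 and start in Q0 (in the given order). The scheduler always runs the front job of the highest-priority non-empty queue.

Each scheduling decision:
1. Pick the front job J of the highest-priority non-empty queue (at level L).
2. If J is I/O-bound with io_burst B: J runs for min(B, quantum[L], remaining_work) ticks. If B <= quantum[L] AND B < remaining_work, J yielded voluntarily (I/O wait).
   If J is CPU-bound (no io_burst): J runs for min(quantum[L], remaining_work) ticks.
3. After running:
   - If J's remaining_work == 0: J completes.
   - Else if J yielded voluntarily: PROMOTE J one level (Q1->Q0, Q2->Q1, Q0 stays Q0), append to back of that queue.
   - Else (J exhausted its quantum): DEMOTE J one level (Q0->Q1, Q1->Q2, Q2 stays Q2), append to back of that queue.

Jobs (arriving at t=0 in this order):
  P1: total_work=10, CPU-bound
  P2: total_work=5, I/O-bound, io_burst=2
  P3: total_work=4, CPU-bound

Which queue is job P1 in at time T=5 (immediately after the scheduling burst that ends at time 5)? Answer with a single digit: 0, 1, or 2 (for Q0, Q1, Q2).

Answer: 1

Derivation:
t=0-3: P1@Q0 runs 3, rem=7, quantum used, demote→Q1. Q0=[P2,P3] Q1=[P1] Q2=[]
t=3-5: P2@Q0 runs 2, rem=3, I/O yield, promote→Q0. Q0=[P3,P2] Q1=[P1] Q2=[]
t=5-8: P3@Q0 runs 3, rem=1, quantum used, demote→Q1. Q0=[P2] Q1=[P1,P3] Q2=[]
t=8-10: P2@Q0 runs 2, rem=1, I/O yield, promote→Q0. Q0=[P2] Q1=[P1,P3] Q2=[]
t=10-11: P2@Q0 runs 1, rem=0, completes. Q0=[] Q1=[P1,P3] Q2=[]
t=11-16: P1@Q1 runs 5, rem=2, quantum used, demote→Q2. Q0=[] Q1=[P3] Q2=[P1]
t=16-17: P3@Q1 runs 1, rem=0, completes. Q0=[] Q1=[] Q2=[P1]
t=17-19: P1@Q2 runs 2, rem=0, completes. Q0=[] Q1=[] Q2=[]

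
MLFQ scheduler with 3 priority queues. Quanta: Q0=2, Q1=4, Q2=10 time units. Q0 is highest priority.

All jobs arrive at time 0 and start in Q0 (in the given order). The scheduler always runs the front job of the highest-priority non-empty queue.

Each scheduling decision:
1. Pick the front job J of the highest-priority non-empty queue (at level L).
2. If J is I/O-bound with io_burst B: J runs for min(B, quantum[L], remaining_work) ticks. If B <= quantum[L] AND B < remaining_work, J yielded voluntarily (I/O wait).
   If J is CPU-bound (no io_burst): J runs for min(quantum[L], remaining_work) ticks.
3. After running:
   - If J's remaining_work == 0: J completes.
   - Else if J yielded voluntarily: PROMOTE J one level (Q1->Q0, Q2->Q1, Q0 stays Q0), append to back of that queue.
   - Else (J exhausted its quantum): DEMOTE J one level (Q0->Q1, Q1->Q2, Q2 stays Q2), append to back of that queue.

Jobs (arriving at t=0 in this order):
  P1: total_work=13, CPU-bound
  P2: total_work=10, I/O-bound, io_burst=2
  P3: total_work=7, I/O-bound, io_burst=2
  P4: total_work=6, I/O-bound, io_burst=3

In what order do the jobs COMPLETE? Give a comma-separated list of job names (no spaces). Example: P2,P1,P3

t=0-2: P1@Q0 runs 2, rem=11, quantum used, demote→Q1. Q0=[P2,P3,P4] Q1=[P1] Q2=[]
t=2-4: P2@Q0 runs 2, rem=8, I/O yield, promote→Q0. Q0=[P3,P4,P2] Q1=[P1] Q2=[]
t=4-6: P3@Q0 runs 2, rem=5, I/O yield, promote→Q0. Q0=[P4,P2,P3] Q1=[P1] Q2=[]
t=6-8: P4@Q0 runs 2, rem=4, quantum used, demote→Q1. Q0=[P2,P3] Q1=[P1,P4] Q2=[]
t=8-10: P2@Q0 runs 2, rem=6, I/O yield, promote→Q0. Q0=[P3,P2] Q1=[P1,P4] Q2=[]
t=10-12: P3@Q0 runs 2, rem=3, I/O yield, promote→Q0. Q0=[P2,P3] Q1=[P1,P4] Q2=[]
t=12-14: P2@Q0 runs 2, rem=4, I/O yield, promote→Q0. Q0=[P3,P2] Q1=[P1,P4] Q2=[]
t=14-16: P3@Q0 runs 2, rem=1, I/O yield, promote→Q0. Q0=[P2,P3] Q1=[P1,P4] Q2=[]
t=16-18: P2@Q0 runs 2, rem=2, I/O yield, promote→Q0. Q0=[P3,P2] Q1=[P1,P4] Q2=[]
t=18-19: P3@Q0 runs 1, rem=0, completes. Q0=[P2] Q1=[P1,P4] Q2=[]
t=19-21: P2@Q0 runs 2, rem=0, completes. Q0=[] Q1=[P1,P4] Q2=[]
t=21-25: P1@Q1 runs 4, rem=7, quantum used, demote→Q2. Q0=[] Q1=[P4] Q2=[P1]
t=25-28: P4@Q1 runs 3, rem=1, I/O yield, promote→Q0. Q0=[P4] Q1=[] Q2=[P1]
t=28-29: P4@Q0 runs 1, rem=0, completes. Q0=[] Q1=[] Q2=[P1]
t=29-36: P1@Q2 runs 7, rem=0, completes. Q0=[] Q1=[] Q2=[]

Answer: P3,P2,P4,P1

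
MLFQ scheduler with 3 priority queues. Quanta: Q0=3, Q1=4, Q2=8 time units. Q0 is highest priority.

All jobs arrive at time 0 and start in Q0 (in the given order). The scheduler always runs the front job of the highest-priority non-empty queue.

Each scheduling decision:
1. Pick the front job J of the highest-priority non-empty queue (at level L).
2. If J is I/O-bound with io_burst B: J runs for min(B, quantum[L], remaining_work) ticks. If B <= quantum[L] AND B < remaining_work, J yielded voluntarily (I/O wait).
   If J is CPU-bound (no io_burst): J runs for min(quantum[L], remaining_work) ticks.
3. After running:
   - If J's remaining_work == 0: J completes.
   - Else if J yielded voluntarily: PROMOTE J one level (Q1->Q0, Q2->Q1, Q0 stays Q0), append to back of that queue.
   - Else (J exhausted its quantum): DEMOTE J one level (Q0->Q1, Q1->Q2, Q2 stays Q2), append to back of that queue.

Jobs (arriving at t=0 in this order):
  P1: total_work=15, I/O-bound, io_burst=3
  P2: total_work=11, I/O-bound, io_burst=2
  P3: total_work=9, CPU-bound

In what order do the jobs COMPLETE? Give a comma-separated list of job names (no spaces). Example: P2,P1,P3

Answer: P1,P2,P3

Derivation:
t=0-3: P1@Q0 runs 3, rem=12, I/O yield, promote→Q0. Q0=[P2,P3,P1] Q1=[] Q2=[]
t=3-5: P2@Q0 runs 2, rem=9, I/O yield, promote→Q0. Q0=[P3,P1,P2] Q1=[] Q2=[]
t=5-8: P3@Q0 runs 3, rem=6, quantum used, demote→Q1. Q0=[P1,P2] Q1=[P3] Q2=[]
t=8-11: P1@Q0 runs 3, rem=9, I/O yield, promote→Q0. Q0=[P2,P1] Q1=[P3] Q2=[]
t=11-13: P2@Q0 runs 2, rem=7, I/O yield, promote→Q0. Q0=[P1,P2] Q1=[P3] Q2=[]
t=13-16: P1@Q0 runs 3, rem=6, I/O yield, promote→Q0. Q0=[P2,P1] Q1=[P3] Q2=[]
t=16-18: P2@Q0 runs 2, rem=5, I/O yield, promote→Q0. Q0=[P1,P2] Q1=[P3] Q2=[]
t=18-21: P1@Q0 runs 3, rem=3, I/O yield, promote→Q0. Q0=[P2,P1] Q1=[P3] Q2=[]
t=21-23: P2@Q0 runs 2, rem=3, I/O yield, promote→Q0. Q0=[P1,P2] Q1=[P3] Q2=[]
t=23-26: P1@Q0 runs 3, rem=0, completes. Q0=[P2] Q1=[P3] Q2=[]
t=26-28: P2@Q0 runs 2, rem=1, I/O yield, promote→Q0. Q0=[P2] Q1=[P3] Q2=[]
t=28-29: P2@Q0 runs 1, rem=0, completes. Q0=[] Q1=[P3] Q2=[]
t=29-33: P3@Q1 runs 4, rem=2, quantum used, demote→Q2. Q0=[] Q1=[] Q2=[P3]
t=33-35: P3@Q2 runs 2, rem=0, completes. Q0=[] Q1=[] Q2=[]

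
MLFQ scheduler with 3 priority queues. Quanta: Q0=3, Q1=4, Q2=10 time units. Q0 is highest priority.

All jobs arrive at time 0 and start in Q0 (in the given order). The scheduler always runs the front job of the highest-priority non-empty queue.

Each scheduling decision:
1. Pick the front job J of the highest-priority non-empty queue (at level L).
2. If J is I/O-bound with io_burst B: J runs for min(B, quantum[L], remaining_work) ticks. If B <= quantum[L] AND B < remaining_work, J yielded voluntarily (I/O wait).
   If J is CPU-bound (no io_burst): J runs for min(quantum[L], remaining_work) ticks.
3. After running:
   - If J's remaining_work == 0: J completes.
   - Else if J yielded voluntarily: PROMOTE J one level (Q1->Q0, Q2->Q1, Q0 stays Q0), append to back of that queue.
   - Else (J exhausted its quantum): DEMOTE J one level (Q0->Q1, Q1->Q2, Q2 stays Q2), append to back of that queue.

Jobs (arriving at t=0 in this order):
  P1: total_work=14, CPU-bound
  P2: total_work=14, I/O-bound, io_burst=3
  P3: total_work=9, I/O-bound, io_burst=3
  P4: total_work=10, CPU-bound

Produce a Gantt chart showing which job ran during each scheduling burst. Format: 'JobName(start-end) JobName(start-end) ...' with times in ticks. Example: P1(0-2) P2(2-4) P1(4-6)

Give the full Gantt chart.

t=0-3: P1@Q0 runs 3, rem=11, quantum used, demote→Q1. Q0=[P2,P3,P4] Q1=[P1] Q2=[]
t=3-6: P2@Q0 runs 3, rem=11, I/O yield, promote→Q0. Q0=[P3,P4,P2] Q1=[P1] Q2=[]
t=6-9: P3@Q0 runs 3, rem=6, I/O yield, promote→Q0. Q0=[P4,P2,P3] Q1=[P1] Q2=[]
t=9-12: P4@Q0 runs 3, rem=7, quantum used, demote→Q1. Q0=[P2,P3] Q1=[P1,P4] Q2=[]
t=12-15: P2@Q0 runs 3, rem=8, I/O yield, promote→Q0. Q0=[P3,P2] Q1=[P1,P4] Q2=[]
t=15-18: P3@Q0 runs 3, rem=3, I/O yield, promote→Q0. Q0=[P2,P3] Q1=[P1,P4] Q2=[]
t=18-21: P2@Q0 runs 3, rem=5, I/O yield, promote→Q0. Q0=[P3,P2] Q1=[P1,P4] Q2=[]
t=21-24: P3@Q0 runs 3, rem=0, completes. Q0=[P2] Q1=[P1,P4] Q2=[]
t=24-27: P2@Q0 runs 3, rem=2, I/O yield, promote→Q0. Q0=[P2] Q1=[P1,P4] Q2=[]
t=27-29: P2@Q0 runs 2, rem=0, completes. Q0=[] Q1=[P1,P4] Q2=[]
t=29-33: P1@Q1 runs 4, rem=7, quantum used, demote→Q2. Q0=[] Q1=[P4] Q2=[P1]
t=33-37: P4@Q1 runs 4, rem=3, quantum used, demote→Q2. Q0=[] Q1=[] Q2=[P1,P4]
t=37-44: P1@Q2 runs 7, rem=0, completes. Q0=[] Q1=[] Q2=[P4]
t=44-47: P4@Q2 runs 3, rem=0, completes. Q0=[] Q1=[] Q2=[]

Answer: P1(0-3) P2(3-6) P3(6-9) P4(9-12) P2(12-15) P3(15-18) P2(18-21) P3(21-24) P2(24-27) P2(27-29) P1(29-33) P4(33-37) P1(37-44) P4(44-47)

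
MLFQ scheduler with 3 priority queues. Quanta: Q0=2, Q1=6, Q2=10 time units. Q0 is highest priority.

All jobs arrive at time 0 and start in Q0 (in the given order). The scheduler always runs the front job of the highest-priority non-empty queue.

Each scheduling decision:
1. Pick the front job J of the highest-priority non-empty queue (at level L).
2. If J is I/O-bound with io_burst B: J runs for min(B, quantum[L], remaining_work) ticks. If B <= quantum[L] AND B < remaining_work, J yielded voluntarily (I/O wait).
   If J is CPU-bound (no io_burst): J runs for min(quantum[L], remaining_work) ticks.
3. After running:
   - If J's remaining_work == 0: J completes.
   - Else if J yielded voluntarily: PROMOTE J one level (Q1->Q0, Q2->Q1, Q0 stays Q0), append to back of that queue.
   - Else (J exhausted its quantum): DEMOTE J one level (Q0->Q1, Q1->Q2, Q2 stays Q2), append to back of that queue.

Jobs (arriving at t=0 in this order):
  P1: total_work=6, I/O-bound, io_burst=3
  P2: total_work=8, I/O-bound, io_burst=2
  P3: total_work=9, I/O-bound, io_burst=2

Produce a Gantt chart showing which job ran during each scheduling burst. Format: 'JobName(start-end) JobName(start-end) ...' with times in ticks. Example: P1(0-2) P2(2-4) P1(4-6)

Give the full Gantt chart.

t=0-2: P1@Q0 runs 2, rem=4, quantum used, demote→Q1. Q0=[P2,P3] Q1=[P1] Q2=[]
t=2-4: P2@Q0 runs 2, rem=6, I/O yield, promote→Q0. Q0=[P3,P2] Q1=[P1] Q2=[]
t=4-6: P3@Q0 runs 2, rem=7, I/O yield, promote→Q0. Q0=[P2,P3] Q1=[P1] Q2=[]
t=6-8: P2@Q0 runs 2, rem=4, I/O yield, promote→Q0. Q0=[P3,P2] Q1=[P1] Q2=[]
t=8-10: P3@Q0 runs 2, rem=5, I/O yield, promote→Q0. Q0=[P2,P3] Q1=[P1] Q2=[]
t=10-12: P2@Q0 runs 2, rem=2, I/O yield, promote→Q0. Q0=[P3,P2] Q1=[P1] Q2=[]
t=12-14: P3@Q0 runs 2, rem=3, I/O yield, promote→Q0. Q0=[P2,P3] Q1=[P1] Q2=[]
t=14-16: P2@Q0 runs 2, rem=0, completes. Q0=[P3] Q1=[P1] Q2=[]
t=16-18: P3@Q0 runs 2, rem=1, I/O yield, promote→Q0. Q0=[P3] Q1=[P1] Q2=[]
t=18-19: P3@Q0 runs 1, rem=0, completes. Q0=[] Q1=[P1] Q2=[]
t=19-22: P1@Q1 runs 3, rem=1, I/O yield, promote→Q0. Q0=[P1] Q1=[] Q2=[]
t=22-23: P1@Q0 runs 1, rem=0, completes. Q0=[] Q1=[] Q2=[]

Answer: P1(0-2) P2(2-4) P3(4-6) P2(6-8) P3(8-10) P2(10-12) P3(12-14) P2(14-16) P3(16-18) P3(18-19) P1(19-22) P1(22-23)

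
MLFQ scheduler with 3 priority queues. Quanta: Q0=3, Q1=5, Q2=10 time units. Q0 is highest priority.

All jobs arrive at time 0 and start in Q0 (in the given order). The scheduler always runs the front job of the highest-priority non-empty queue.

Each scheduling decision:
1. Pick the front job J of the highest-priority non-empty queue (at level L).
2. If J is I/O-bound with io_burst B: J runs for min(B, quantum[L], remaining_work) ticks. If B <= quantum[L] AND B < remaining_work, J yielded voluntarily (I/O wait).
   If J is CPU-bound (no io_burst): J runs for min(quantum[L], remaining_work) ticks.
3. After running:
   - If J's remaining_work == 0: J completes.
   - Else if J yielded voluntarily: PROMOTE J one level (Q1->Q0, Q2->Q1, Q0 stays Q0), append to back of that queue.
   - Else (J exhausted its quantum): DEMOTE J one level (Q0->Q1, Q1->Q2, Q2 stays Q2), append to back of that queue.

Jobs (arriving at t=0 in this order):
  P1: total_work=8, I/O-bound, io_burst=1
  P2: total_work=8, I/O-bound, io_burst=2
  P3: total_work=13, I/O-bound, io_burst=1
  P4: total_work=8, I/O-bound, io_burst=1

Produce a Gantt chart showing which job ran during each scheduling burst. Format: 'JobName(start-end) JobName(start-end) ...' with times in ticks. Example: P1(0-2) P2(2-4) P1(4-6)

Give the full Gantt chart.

Answer: P1(0-1) P2(1-3) P3(3-4) P4(4-5) P1(5-6) P2(6-8) P3(8-9) P4(9-10) P1(10-11) P2(11-13) P3(13-14) P4(14-15) P1(15-16) P2(16-18) P3(18-19) P4(19-20) P1(20-21) P3(21-22) P4(22-23) P1(23-24) P3(24-25) P4(25-26) P1(26-27) P3(27-28) P4(28-29) P1(29-30) P3(30-31) P4(31-32) P3(32-33) P3(33-34) P3(34-35) P3(35-36) P3(36-37)

Derivation:
t=0-1: P1@Q0 runs 1, rem=7, I/O yield, promote→Q0. Q0=[P2,P3,P4,P1] Q1=[] Q2=[]
t=1-3: P2@Q0 runs 2, rem=6, I/O yield, promote→Q0. Q0=[P3,P4,P1,P2] Q1=[] Q2=[]
t=3-4: P3@Q0 runs 1, rem=12, I/O yield, promote→Q0. Q0=[P4,P1,P2,P3] Q1=[] Q2=[]
t=4-5: P4@Q0 runs 1, rem=7, I/O yield, promote→Q0. Q0=[P1,P2,P3,P4] Q1=[] Q2=[]
t=5-6: P1@Q0 runs 1, rem=6, I/O yield, promote→Q0. Q0=[P2,P3,P4,P1] Q1=[] Q2=[]
t=6-8: P2@Q0 runs 2, rem=4, I/O yield, promote→Q0. Q0=[P3,P4,P1,P2] Q1=[] Q2=[]
t=8-9: P3@Q0 runs 1, rem=11, I/O yield, promote→Q0. Q0=[P4,P1,P2,P3] Q1=[] Q2=[]
t=9-10: P4@Q0 runs 1, rem=6, I/O yield, promote→Q0. Q0=[P1,P2,P3,P4] Q1=[] Q2=[]
t=10-11: P1@Q0 runs 1, rem=5, I/O yield, promote→Q0. Q0=[P2,P3,P4,P1] Q1=[] Q2=[]
t=11-13: P2@Q0 runs 2, rem=2, I/O yield, promote→Q0. Q0=[P3,P4,P1,P2] Q1=[] Q2=[]
t=13-14: P3@Q0 runs 1, rem=10, I/O yield, promote→Q0. Q0=[P4,P1,P2,P3] Q1=[] Q2=[]
t=14-15: P4@Q0 runs 1, rem=5, I/O yield, promote→Q0. Q0=[P1,P2,P3,P4] Q1=[] Q2=[]
t=15-16: P1@Q0 runs 1, rem=4, I/O yield, promote→Q0. Q0=[P2,P3,P4,P1] Q1=[] Q2=[]
t=16-18: P2@Q0 runs 2, rem=0, completes. Q0=[P3,P4,P1] Q1=[] Q2=[]
t=18-19: P3@Q0 runs 1, rem=9, I/O yield, promote→Q0. Q0=[P4,P1,P3] Q1=[] Q2=[]
t=19-20: P4@Q0 runs 1, rem=4, I/O yield, promote→Q0. Q0=[P1,P3,P4] Q1=[] Q2=[]
t=20-21: P1@Q0 runs 1, rem=3, I/O yield, promote→Q0. Q0=[P3,P4,P1] Q1=[] Q2=[]
t=21-22: P3@Q0 runs 1, rem=8, I/O yield, promote→Q0. Q0=[P4,P1,P3] Q1=[] Q2=[]
t=22-23: P4@Q0 runs 1, rem=3, I/O yield, promote→Q0. Q0=[P1,P3,P4] Q1=[] Q2=[]
t=23-24: P1@Q0 runs 1, rem=2, I/O yield, promote→Q0. Q0=[P3,P4,P1] Q1=[] Q2=[]
t=24-25: P3@Q0 runs 1, rem=7, I/O yield, promote→Q0. Q0=[P4,P1,P3] Q1=[] Q2=[]
t=25-26: P4@Q0 runs 1, rem=2, I/O yield, promote→Q0. Q0=[P1,P3,P4] Q1=[] Q2=[]
t=26-27: P1@Q0 runs 1, rem=1, I/O yield, promote→Q0. Q0=[P3,P4,P1] Q1=[] Q2=[]
t=27-28: P3@Q0 runs 1, rem=6, I/O yield, promote→Q0. Q0=[P4,P1,P3] Q1=[] Q2=[]
t=28-29: P4@Q0 runs 1, rem=1, I/O yield, promote→Q0. Q0=[P1,P3,P4] Q1=[] Q2=[]
t=29-30: P1@Q0 runs 1, rem=0, completes. Q0=[P3,P4] Q1=[] Q2=[]
t=30-31: P3@Q0 runs 1, rem=5, I/O yield, promote→Q0. Q0=[P4,P3] Q1=[] Q2=[]
t=31-32: P4@Q0 runs 1, rem=0, completes. Q0=[P3] Q1=[] Q2=[]
t=32-33: P3@Q0 runs 1, rem=4, I/O yield, promote→Q0. Q0=[P3] Q1=[] Q2=[]
t=33-34: P3@Q0 runs 1, rem=3, I/O yield, promote→Q0. Q0=[P3] Q1=[] Q2=[]
t=34-35: P3@Q0 runs 1, rem=2, I/O yield, promote→Q0. Q0=[P3] Q1=[] Q2=[]
t=35-36: P3@Q0 runs 1, rem=1, I/O yield, promote→Q0. Q0=[P3] Q1=[] Q2=[]
t=36-37: P3@Q0 runs 1, rem=0, completes. Q0=[] Q1=[] Q2=[]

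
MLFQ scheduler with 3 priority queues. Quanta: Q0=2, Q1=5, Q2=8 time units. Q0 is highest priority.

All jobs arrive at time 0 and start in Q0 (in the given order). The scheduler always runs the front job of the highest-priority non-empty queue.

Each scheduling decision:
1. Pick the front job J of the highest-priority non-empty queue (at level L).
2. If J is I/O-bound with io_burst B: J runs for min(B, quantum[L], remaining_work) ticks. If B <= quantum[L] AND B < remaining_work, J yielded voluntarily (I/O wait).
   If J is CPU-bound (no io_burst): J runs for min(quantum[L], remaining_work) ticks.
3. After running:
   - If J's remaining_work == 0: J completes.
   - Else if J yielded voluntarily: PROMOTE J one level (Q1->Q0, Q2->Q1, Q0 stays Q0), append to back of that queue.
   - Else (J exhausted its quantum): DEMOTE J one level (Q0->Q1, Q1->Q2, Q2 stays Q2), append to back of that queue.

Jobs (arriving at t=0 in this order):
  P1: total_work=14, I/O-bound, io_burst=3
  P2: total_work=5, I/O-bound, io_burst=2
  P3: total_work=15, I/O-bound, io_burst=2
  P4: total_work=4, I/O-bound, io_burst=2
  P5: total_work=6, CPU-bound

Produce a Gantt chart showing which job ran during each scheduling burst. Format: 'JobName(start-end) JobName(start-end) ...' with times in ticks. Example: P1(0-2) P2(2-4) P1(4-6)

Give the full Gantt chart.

Answer: P1(0-2) P2(2-4) P3(4-6) P4(6-8) P5(8-10) P2(10-12) P3(12-14) P4(14-16) P2(16-17) P3(17-19) P3(19-21) P3(21-23) P3(23-25) P3(25-27) P3(27-28) P1(28-31) P1(31-33) P5(33-37) P1(37-40) P1(40-42) P1(42-44)

Derivation:
t=0-2: P1@Q0 runs 2, rem=12, quantum used, demote→Q1. Q0=[P2,P3,P4,P5] Q1=[P1] Q2=[]
t=2-4: P2@Q0 runs 2, rem=3, I/O yield, promote→Q0. Q0=[P3,P4,P5,P2] Q1=[P1] Q2=[]
t=4-6: P3@Q0 runs 2, rem=13, I/O yield, promote→Q0. Q0=[P4,P5,P2,P3] Q1=[P1] Q2=[]
t=6-8: P4@Q0 runs 2, rem=2, I/O yield, promote→Q0. Q0=[P5,P2,P3,P4] Q1=[P1] Q2=[]
t=8-10: P5@Q0 runs 2, rem=4, quantum used, demote→Q1. Q0=[P2,P3,P4] Q1=[P1,P5] Q2=[]
t=10-12: P2@Q0 runs 2, rem=1, I/O yield, promote→Q0. Q0=[P3,P4,P2] Q1=[P1,P5] Q2=[]
t=12-14: P3@Q0 runs 2, rem=11, I/O yield, promote→Q0. Q0=[P4,P2,P3] Q1=[P1,P5] Q2=[]
t=14-16: P4@Q0 runs 2, rem=0, completes. Q0=[P2,P3] Q1=[P1,P5] Q2=[]
t=16-17: P2@Q0 runs 1, rem=0, completes. Q0=[P3] Q1=[P1,P5] Q2=[]
t=17-19: P3@Q0 runs 2, rem=9, I/O yield, promote→Q0. Q0=[P3] Q1=[P1,P5] Q2=[]
t=19-21: P3@Q0 runs 2, rem=7, I/O yield, promote→Q0. Q0=[P3] Q1=[P1,P5] Q2=[]
t=21-23: P3@Q0 runs 2, rem=5, I/O yield, promote→Q0. Q0=[P3] Q1=[P1,P5] Q2=[]
t=23-25: P3@Q0 runs 2, rem=3, I/O yield, promote→Q0. Q0=[P3] Q1=[P1,P5] Q2=[]
t=25-27: P3@Q0 runs 2, rem=1, I/O yield, promote→Q0. Q0=[P3] Q1=[P1,P5] Q2=[]
t=27-28: P3@Q0 runs 1, rem=0, completes. Q0=[] Q1=[P1,P5] Q2=[]
t=28-31: P1@Q1 runs 3, rem=9, I/O yield, promote→Q0. Q0=[P1] Q1=[P5] Q2=[]
t=31-33: P1@Q0 runs 2, rem=7, quantum used, demote→Q1. Q0=[] Q1=[P5,P1] Q2=[]
t=33-37: P5@Q1 runs 4, rem=0, completes. Q0=[] Q1=[P1] Q2=[]
t=37-40: P1@Q1 runs 3, rem=4, I/O yield, promote→Q0. Q0=[P1] Q1=[] Q2=[]
t=40-42: P1@Q0 runs 2, rem=2, quantum used, demote→Q1. Q0=[] Q1=[P1] Q2=[]
t=42-44: P1@Q1 runs 2, rem=0, completes. Q0=[] Q1=[] Q2=[]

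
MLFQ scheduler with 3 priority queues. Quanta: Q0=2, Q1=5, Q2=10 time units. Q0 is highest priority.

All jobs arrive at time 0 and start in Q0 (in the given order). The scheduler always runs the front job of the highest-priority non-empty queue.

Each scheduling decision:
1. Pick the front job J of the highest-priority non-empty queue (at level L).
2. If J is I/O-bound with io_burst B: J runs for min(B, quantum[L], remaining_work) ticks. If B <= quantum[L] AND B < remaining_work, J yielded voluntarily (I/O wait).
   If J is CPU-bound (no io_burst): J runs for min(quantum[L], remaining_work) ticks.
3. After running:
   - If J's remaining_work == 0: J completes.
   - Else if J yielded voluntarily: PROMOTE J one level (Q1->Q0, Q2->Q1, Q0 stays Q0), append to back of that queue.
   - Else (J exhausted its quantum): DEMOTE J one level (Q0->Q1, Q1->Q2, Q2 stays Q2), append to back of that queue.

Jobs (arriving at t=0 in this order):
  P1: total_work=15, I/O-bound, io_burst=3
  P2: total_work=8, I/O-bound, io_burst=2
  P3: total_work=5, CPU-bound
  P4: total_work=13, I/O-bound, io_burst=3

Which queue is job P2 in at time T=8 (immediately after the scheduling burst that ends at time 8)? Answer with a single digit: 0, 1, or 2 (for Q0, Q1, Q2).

Answer: 0

Derivation:
t=0-2: P1@Q0 runs 2, rem=13, quantum used, demote→Q1. Q0=[P2,P3,P4] Q1=[P1] Q2=[]
t=2-4: P2@Q0 runs 2, rem=6, I/O yield, promote→Q0. Q0=[P3,P4,P2] Q1=[P1] Q2=[]
t=4-6: P3@Q0 runs 2, rem=3, quantum used, demote→Q1. Q0=[P4,P2] Q1=[P1,P3] Q2=[]
t=6-8: P4@Q0 runs 2, rem=11, quantum used, demote→Q1. Q0=[P2] Q1=[P1,P3,P4] Q2=[]
t=8-10: P2@Q0 runs 2, rem=4, I/O yield, promote→Q0. Q0=[P2] Q1=[P1,P3,P4] Q2=[]
t=10-12: P2@Q0 runs 2, rem=2, I/O yield, promote→Q0. Q0=[P2] Q1=[P1,P3,P4] Q2=[]
t=12-14: P2@Q0 runs 2, rem=0, completes. Q0=[] Q1=[P1,P3,P4] Q2=[]
t=14-17: P1@Q1 runs 3, rem=10, I/O yield, promote→Q0. Q0=[P1] Q1=[P3,P4] Q2=[]
t=17-19: P1@Q0 runs 2, rem=8, quantum used, demote→Q1. Q0=[] Q1=[P3,P4,P1] Q2=[]
t=19-22: P3@Q1 runs 3, rem=0, completes. Q0=[] Q1=[P4,P1] Q2=[]
t=22-25: P4@Q1 runs 3, rem=8, I/O yield, promote→Q0. Q0=[P4] Q1=[P1] Q2=[]
t=25-27: P4@Q0 runs 2, rem=6, quantum used, demote→Q1. Q0=[] Q1=[P1,P4] Q2=[]
t=27-30: P1@Q1 runs 3, rem=5, I/O yield, promote→Q0. Q0=[P1] Q1=[P4] Q2=[]
t=30-32: P1@Q0 runs 2, rem=3, quantum used, demote→Q1. Q0=[] Q1=[P4,P1] Q2=[]
t=32-35: P4@Q1 runs 3, rem=3, I/O yield, promote→Q0. Q0=[P4] Q1=[P1] Q2=[]
t=35-37: P4@Q0 runs 2, rem=1, quantum used, demote→Q1. Q0=[] Q1=[P1,P4] Q2=[]
t=37-40: P1@Q1 runs 3, rem=0, completes. Q0=[] Q1=[P4] Q2=[]
t=40-41: P4@Q1 runs 1, rem=0, completes. Q0=[] Q1=[] Q2=[]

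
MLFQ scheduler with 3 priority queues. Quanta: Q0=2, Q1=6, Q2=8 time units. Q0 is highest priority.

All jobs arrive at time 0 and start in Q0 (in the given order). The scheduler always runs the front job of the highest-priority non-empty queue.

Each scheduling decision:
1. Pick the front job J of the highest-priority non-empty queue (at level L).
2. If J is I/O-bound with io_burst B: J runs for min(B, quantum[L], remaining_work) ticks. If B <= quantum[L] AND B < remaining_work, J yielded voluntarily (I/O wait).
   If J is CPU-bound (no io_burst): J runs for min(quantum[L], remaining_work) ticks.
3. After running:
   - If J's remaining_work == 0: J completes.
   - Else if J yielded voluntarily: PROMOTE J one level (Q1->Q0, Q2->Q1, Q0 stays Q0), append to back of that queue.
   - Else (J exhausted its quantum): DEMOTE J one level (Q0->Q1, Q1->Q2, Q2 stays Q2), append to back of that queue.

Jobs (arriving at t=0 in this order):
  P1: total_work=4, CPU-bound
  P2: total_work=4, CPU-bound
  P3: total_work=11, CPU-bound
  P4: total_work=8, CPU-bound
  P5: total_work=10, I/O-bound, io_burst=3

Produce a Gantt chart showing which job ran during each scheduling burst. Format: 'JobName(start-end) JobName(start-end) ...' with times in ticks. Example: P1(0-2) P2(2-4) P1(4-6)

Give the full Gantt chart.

Answer: P1(0-2) P2(2-4) P3(4-6) P4(6-8) P5(8-10) P1(10-12) P2(12-14) P3(14-20) P4(20-26) P5(26-29) P5(29-31) P5(31-34) P3(34-37)

Derivation:
t=0-2: P1@Q0 runs 2, rem=2, quantum used, demote→Q1. Q0=[P2,P3,P4,P5] Q1=[P1] Q2=[]
t=2-4: P2@Q0 runs 2, rem=2, quantum used, demote→Q1. Q0=[P3,P4,P5] Q1=[P1,P2] Q2=[]
t=4-6: P3@Q0 runs 2, rem=9, quantum used, demote→Q1. Q0=[P4,P5] Q1=[P1,P2,P3] Q2=[]
t=6-8: P4@Q0 runs 2, rem=6, quantum used, demote→Q1. Q0=[P5] Q1=[P1,P2,P3,P4] Q2=[]
t=8-10: P5@Q0 runs 2, rem=8, quantum used, demote→Q1. Q0=[] Q1=[P1,P2,P3,P4,P5] Q2=[]
t=10-12: P1@Q1 runs 2, rem=0, completes. Q0=[] Q1=[P2,P3,P4,P5] Q2=[]
t=12-14: P2@Q1 runs 2, rem=0, completes. Q0=[] Q1=[P3,P4,P5] Q2=[]
t=14-20: P3@Q1 runs 6, rem=3, quantum used, demote→Q2. Q0=[] Q1=[P4,P5] Q2=[P3]
t=20-26: P4@Q1 runs 6, rem=0, completes. Q0=[] Q1=[P5] Q2=[P3]
t=26-29: P5@Q1 runs 3, rem=5, I/O yield, promote→Q0. Q0=[P5] Q1=[] Q2=[P3]
t=29-31: P5@Q0 runs 2, rem=3, quantum used, demote→Q1. Q0=[] Q1=[P5] Q2=[P3]
t=31-34: P5@Q1 runs 3, rem=0, completes. Q0=[] Q1=[] Q2=[P3]
t=34-37: P3@Q2 runs 3, rem=0, completes. Q0=[] Q1=[] Q2=[]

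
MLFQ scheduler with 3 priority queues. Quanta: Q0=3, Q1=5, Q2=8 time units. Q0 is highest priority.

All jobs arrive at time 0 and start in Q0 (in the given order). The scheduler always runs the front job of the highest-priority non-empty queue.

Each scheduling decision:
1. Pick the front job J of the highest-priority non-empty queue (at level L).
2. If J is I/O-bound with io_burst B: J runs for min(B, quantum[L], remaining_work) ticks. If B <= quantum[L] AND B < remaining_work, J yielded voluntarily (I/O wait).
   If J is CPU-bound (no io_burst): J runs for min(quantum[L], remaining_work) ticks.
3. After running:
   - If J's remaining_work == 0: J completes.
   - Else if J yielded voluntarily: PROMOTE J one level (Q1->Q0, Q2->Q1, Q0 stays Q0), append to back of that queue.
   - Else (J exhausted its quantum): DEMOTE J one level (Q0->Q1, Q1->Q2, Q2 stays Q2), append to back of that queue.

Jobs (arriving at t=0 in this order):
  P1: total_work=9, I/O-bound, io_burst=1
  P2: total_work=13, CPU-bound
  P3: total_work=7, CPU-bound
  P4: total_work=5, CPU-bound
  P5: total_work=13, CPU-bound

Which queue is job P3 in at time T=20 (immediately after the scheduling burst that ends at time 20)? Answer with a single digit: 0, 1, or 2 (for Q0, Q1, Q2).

t=0-1: P1@Q0 runs 1, rem=8, I/O yield, promote→Q0. Q0=[P2,P3,P4,P5,P1] Q1=[] Q2=[]
t=1-4: P2@Q0 runs 3, rem=10, quantum used, demote→Q1. Q0=[P3,P4,P5,P1] Q1=[P2] Q2=[]
t=4-7: P3@Q0 runs 3, rem=4, quantum used, demote→Q1. Q0=[P4,P5,P1] Q1=[P2,P3] Q2=[]
t=7-10: P4@Q0 runs 3, rem=2, quantum used, demote→Q1. Q0=[P5,P1] Q1=[P2,P3,P4] Q2=[]
t=10-13: P5@Q0 runs 3, rem=10, quantum used, demote→Q1. Q0=[P1] Q1=[P2,P3,P4,P5] Q2=[]
t=13-14: P1@Q0 runs 1, rem=7, I/O yield, promote→Q0. Q0=[P1] Q1=[P2,P3,P4,P5] Q2=[]
t=14-15: P1@Q0 runs 1, rem=6, I/O yield, promote→Q0. Q0=[P1] Q1=[P2,P3,P4,P5] Q2=[]
t=15-16: P1@Q0 runs 1, rem=5, I/O yield, promote→Q0. Q0=[P1] Q1=[P2,P3,P4,P5] Q2=[]
t=16-17: P1@Q0 runs 1, rem=4, I/O yield, promote→Q0. Q0=[P1] Q1=[P2,P3,P4,P5] Q2=[]
t=17-18: P1@Q0 runs 1, rem=3, I/O yield, promote→Q0. Q0=[P1] Q1=[P2,P3,P4,P5] Q2=[]
t=18-19: P1@Q0 runs 1, rem=2, I/O yield, promote→Q0. Q0=[P1] Q1=[P2,P3,P4,P5] Q2=[]
t=19-20: P1@Q0 runs 1, rem=1, I/O yield, promote→Q0. Q0=[P1] Q1=[P2,P3,P4,P5] Q2=[]
t=20-21: P1@Q0 runs 1, rem=0, completes. Q0=[] Q1=[P2,P3,P4,P5] Q2=[]
t=21-26: P2@Q1 runs 5, rem=5, quantum used, demote→Q2. Q0=[] Q1=[P3,P4,P5] Q2=[P2]
t=26-30: P3@Q1 runs 4, rem=0, completes. Q0=[] Q1=[P4,P5] Q2=[P2]
t=30-32: P4@Q1 runs 2, rem=0, completes. Q0=[] Q1=[P5] Q2=[P2]
t=32-37: P5@Q1 runs 5, rem=5, quantum used, demote→Q2. Q0=[] Q1=[] Q2=[P2,P5]
t=37-42: P2@Q2 runs 5, rem=0, completes. Q0=[] Q1=[] Q2=[P5]
t=42-47: P5@Q2 runs 5, rem=0, completes. Q0=[] Q1=[] Q2=[]

Answer: 1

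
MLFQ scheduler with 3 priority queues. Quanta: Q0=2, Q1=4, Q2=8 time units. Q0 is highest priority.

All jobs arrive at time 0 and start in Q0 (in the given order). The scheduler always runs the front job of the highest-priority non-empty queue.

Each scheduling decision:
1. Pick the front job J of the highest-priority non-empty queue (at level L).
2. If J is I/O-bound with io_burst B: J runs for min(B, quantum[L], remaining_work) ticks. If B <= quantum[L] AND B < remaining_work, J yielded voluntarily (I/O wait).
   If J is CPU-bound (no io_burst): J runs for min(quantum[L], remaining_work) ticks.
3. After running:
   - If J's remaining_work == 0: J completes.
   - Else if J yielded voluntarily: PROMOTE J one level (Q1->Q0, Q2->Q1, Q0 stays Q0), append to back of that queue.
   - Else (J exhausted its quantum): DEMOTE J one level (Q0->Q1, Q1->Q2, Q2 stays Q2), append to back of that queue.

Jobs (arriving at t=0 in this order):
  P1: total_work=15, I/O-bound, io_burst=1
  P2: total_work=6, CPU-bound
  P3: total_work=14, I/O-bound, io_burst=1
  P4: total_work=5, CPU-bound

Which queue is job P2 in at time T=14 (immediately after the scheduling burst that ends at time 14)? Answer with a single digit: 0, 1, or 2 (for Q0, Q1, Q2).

Answer: 1

Derivation:
t=0-1: P1@Q0 runs 1, rem=14, I/O yield, promote→Q0. Q0=[P2,P3,P4,P1] Q1=[] Q2=[]
t=1-3: P2@Q0 runs 2, rem=4, quantum used, demote→Q1. Q0=[P3,P4,P1] Q1=[P2] Q2=[]
t=3-4: P3@Q0 runs 1, rem=13, I/O yield, promote→Q0. Q0=[P4,P1,P3] Q1=[P2] Q2=[]
t=4-6: P4@Q0 runs 2, rem=3, quantum used, demote→Q1. Q0=[P1,P3] Q1=[P2,P4] Q2=[]
t=6-7: P1@Q0 runs 1, rem=13, I/O yield, promote→Q0. Q0=[P3,P1] Q1=[P2,P4] Q2=[]
t=7-8: P3@Q0 runs 1, rem=12, I/O yield, promote→Q0. Q0=[P1,P3] Q1=[P2,P4] Q2=[]
t=8-9: P1@Q0 runs 1, rem=12, I/O yield, promote→Q0. Q0=[P3,P1] Q1=[P2,P4] Q2=[]
t=9-10: P3@Q0 runs 1, rem=11, I/O yield, promote→Q0. Q0=[P1,P3] Q1=[P2,P4] Q2=[]
t=10-11: P1@Q0 runs 1, rem=11, I/O yield, promote→Q0. Q0=[P3,P1] Q1=[P2,P4] Q2=[]
t=11-12: P3@Q0 runs 1, rem=10, I/O yield, promote→Q0. Q0=[P1,P3] Q1=[P2,P4] Q2=[]
t=12-13: P1@Q0 runs 1, rem=10, I/O yield, promote→Q0. Q0=[P3,P1] Q1=[P2,P4] Q2=[]
t=13-14: P3@Q0 runs 1, rem=9, I/O yield, promote→Q0. Q0=[P1,P3] Q1=[P2,P4] Q2=[]
t=14-15: P1@Q0 runs 1, rem=9, I/O yield, promote→Q0. Q0=[P3,P1] Q1=[P2,P4] Q2=[]
t=15-16: P3@Q0 runs 1, rem=8, I/O yield, promote→Q0. Q0=[P1,P3] Q1=[P2,P4] Q2=[]
t=16-17: P1@Q0 runs 1, rem=8, I/O yield, promote→Q0. Q0=[P3,P1] Q1=[P2,P4] Q2=[]
t=17-18: P3@Q0 runs 1, rem=7, I/O yield, promote→Q0. Q0=[P1,P3] Q1=[P2,P4] Q2=[]
t=18-19: P1@Q0 runs 1, rem=7, I/O yield, promote→Q0. Q0=[P3,P1] Q1=[P2,P4] Q2=[]
t=19-20: P3@Q0 runs 1, rem=6, I/O yield, promote→Q0. Q0=[P1,P3] Q1=[P2,P4] Q2=[]
t=20-21: P1@Q0 runs 1, rem=6, I/O yield, promote→Q0. Q0=[P3,P1] Q1=[P2,P4] Q2=[]
t=21-22: P3@Q0 runs 1, rem=5, I/O yield, promote→Q0. Q0=[P1,P3] Q1=[P2,P4] Q2=[]
t=22-23: P1@Q0 runs 1, rem=5, I/O yield, promote→Q0. Q0=[P3,P1] Q1=[P2,P4] Q2=[]
t=23-24: P3@Q0 runs 1, rem=4, I/O yield, promote→Q0. Q0=[P1,P3] Q1=[P2,P4] Q2=[]
t=24-25: P1@Q0 runs 1, rem=4, I/O yield, promote→Q0. Q0=[P3,P1] Q1=[P2,P4] Q2=[]
t=25-26: P3@Q0 runs 1, rem=3, I/O yield, promote→Q0. Q0=[P1,P3] Q1=[P2,P4] Q2=[]
t=26-27: P1@Q0 runs 1, rem=3, I/O yield, promote→Q0. Q0=[P3,P1] Q1=[P2,P4] Q2=[]
t=27-28: P3@Q0 runs 1, rem=2, I/O yield, promote→Q0. Q0=[P1,P3] Q1=[P2,P4] Q2=[]
t=28-29: P1@Q0 runs 1, rem=2, I/O yield, promote→Q0. Q0=[P3,P1] Q1=[P2,P4] Q2=[]
t=29-30: P3@Q0 runs 1, rem=1, I/O yield, promote→Q0. Q0=[P1,P3] Q1=[P2,P4] Q2=[]
t=30-31: P1@Q0 runs 1, rem=1, I/O yield, promote→Q0. Q0=[P3,P1] Q1=[P2,P4] Q2=[]
t=31-32: P3@Q0 runs 1, rem=0, completes. Q0=[P1] Q1=[P2,P4] Q2=[]
t=32-33: P1@Q0 runs 1, rem=0, completes. Q0=[] Q1=[P2,P4] Q2=[]
t=33-37: P2@Q1 runs 4, rem=0, completes. Q0=[] Q1=[P4] Q2=[]
t=37-40: P4@Q1 runs 3, rem=0, completes. Q0=[] Q1=[] Q2=[]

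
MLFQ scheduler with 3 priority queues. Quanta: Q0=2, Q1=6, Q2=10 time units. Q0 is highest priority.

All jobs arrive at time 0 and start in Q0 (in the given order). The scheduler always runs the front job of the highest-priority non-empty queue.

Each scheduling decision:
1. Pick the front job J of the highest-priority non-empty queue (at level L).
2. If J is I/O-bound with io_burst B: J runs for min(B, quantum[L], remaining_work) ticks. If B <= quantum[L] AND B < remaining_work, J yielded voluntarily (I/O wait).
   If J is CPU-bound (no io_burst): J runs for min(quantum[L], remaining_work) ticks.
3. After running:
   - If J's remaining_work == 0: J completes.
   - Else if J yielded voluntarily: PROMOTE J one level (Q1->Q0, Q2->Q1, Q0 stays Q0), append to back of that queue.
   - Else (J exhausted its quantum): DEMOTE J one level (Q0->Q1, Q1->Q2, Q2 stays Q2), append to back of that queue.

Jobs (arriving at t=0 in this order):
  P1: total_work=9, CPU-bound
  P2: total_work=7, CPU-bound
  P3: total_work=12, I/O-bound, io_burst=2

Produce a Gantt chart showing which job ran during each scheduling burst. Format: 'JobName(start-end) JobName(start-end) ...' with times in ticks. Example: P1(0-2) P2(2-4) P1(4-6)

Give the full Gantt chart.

t=0-2: P1@Q0 runs 2, rem=7, quantum used, demote→Q1. Q0=[P2,P3] Q1=[P1] Q2=[]
t=2-4: P2@Q0 runs 2, rem=5, quantum used, demote→Q1. Q0=[P3] Q1=[P1,P2] Q2=[]
t=4-6: P3@Q0 runs 2, rem=10, I/O yield, promote→Q0. Q0=[P3] Q1=[P1,P2] Q2=[]
t=6-8: P3@Q0 runs 2, rem=8, I/O yield, promote→Q0. Q0=[P3] Q1=[P1,P2] Q2=[]
t=8-10: P3@Q0 runs 2, rem=6, I/O yield, promote→Q0. Q0=[P3] Q1=[P1,P2] Q2=[]
t=10-12: P3@Q0 runs 2, rem=4, I/O yield, promote→Q0. Q0=[P3] Q1=[P1,P2] Q2=[]
t=12-14: P3@Q0 runs 2, rem=2, I/O yield, promote→Q0. Q0=[P3] Q1=[P1,P2] Q2=[]
t=14-16: P3@Q0 runs 2, rem=0, completes. Q0=[] Q1=[P1,P2] Q2=[]
t=16-22: P1@Q1 runs 6, rem=1, quantum used, demote→Q2. Q0=[] Q1=[P2] Q2=[P1]
t=22-27: P2@Q1 runs 5, rem=0, completes. Q0=[] Q1=[] Q2=[P1]
t=27-28: P1@Q2 runs 1, rem=0, completes. Q0=[] Q1=[] Q2=[]

Answer: P1(0-2) P2(2-4) P3(4-6) P3(6-8) P3(8-10) P3(10-12) P3(12-14) P3(14-16) P1(16-22) P2(22-27) P1(27-28)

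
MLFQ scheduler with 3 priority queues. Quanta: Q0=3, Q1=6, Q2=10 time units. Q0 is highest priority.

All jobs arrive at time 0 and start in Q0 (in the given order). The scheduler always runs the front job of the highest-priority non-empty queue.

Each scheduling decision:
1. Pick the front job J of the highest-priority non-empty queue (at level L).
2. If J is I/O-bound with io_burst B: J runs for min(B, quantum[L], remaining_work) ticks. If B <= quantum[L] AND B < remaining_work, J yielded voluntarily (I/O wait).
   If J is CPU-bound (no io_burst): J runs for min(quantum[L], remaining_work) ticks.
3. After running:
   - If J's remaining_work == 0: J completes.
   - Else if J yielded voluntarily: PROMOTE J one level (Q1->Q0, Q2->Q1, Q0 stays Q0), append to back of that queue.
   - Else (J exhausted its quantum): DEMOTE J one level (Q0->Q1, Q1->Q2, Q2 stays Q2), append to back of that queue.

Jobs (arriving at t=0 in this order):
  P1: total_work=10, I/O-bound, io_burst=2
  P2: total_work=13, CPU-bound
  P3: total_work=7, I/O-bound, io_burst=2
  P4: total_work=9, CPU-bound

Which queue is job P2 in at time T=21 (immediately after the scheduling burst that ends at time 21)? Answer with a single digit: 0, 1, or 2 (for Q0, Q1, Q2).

t=0-2: P1@Q0 runs 2, rem=8, I/O yield, promote→Q0. Q0=[P2,P3,P4,P1] Q1=[] Q2=[]
t=2-5: P2@Q0 runs 3, rem=10, quantum used, demote→Q1. Q0=[P3,P4,P1] Q1=[P2] Q2=[]
t=5-7: P3@Q0 runs 2, rem=5, I/O yield, promote→Q0. Q0=[P4,P1,P3] Q1=[P2] Q2=[]
t=7-10: P4@Q0 runs 3, rem=6, quantum used, demote→Q1. Q0=[P1,P3] Q1=[P2,P4] Q2=[]
t=10-12: P1@Q0 runs 2, rem=6, I/O yield, promote→Q0. Q0=[P3,P1] Q1=[P2,P4] Q2=[]
t=12-14: P3@Q0 runs 2, rem=3, I/O yield, promote→Q0. Q0=[P1,P3] Q1=[P2,P4] Q2=[]
t=14-16: P1@Q0 runs 2, rem=4, I/O yield, promote→Q0. Q0=[P3,P1] Q1=[P2,P4] Q2=[]
t=16-18: P3@Q0 runs 2, rem=1, I/O yield, promote→Q0. Q0=[P1,P3] Q1=[P2,P4] Q2=[]
t=18-20: P1@Q0 runs 2, rem=2, I/O yield, promote→Q0. Q0=[P3,P1] Q1=[P2,P4] Q2=[]
t=20-21: P3@Q0 runs 1, rem=0, completes. Q0=[P1] Q1=[P2,P4] Q2=[]
t=21-23: P1@Q0 runs 2, rem=0, completes. Q0=[] Q1=[P2,P4] Q2=[]
t=23-29: P2@Q1 runs 6, rem=4, quantum used, demote→Q2. Q0=[] Q1=[P4] Q2=[P2]
t=29-35: P4@Q1 runs 6, rem=0, completes. Q0=[] Q1=[] Q2=[P2]
t=35-39: P2@Q2 runs 4, rem=0, completes. Q0=[] Q1=[] Q2=[]

Answer: 1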